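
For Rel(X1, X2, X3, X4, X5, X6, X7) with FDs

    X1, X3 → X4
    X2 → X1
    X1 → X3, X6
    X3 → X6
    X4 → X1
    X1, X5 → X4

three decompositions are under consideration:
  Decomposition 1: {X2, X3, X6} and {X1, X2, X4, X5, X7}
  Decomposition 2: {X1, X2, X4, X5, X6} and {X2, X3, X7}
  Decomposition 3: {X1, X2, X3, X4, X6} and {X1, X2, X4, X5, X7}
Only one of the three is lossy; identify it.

Decomposition 2

Decomposition 1: common = {X2}, closure = {X1, X2, X3, X4, X6} → lossless.
Decomposition 2: common = {X2}, closure = {X1, X2, X3, X4, X6} → lossy.
Decomposition 3: common = {X1, X2, X4}, closure = {X1, X2, X3, X4, X6} → lossless.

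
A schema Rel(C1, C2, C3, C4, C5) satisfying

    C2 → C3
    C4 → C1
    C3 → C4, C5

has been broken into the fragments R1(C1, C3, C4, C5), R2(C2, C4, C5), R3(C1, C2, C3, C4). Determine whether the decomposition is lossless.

Yes

Chase test. Columns are C1, C2, C3, C4, C5; row i has aⱼ where attribute j ∈ Ri, else bᵢⱼ.
Initial tableau (one row per fragment):
  row 1: a1 b12 a3 a4 a5
  row 2: b21 a2 b23 a4 a5
  row 3: a1 a2 a3 a4 b35
Rows 2 and 3 agree on C2; apply C2→C3 and equate their C3 entries.
Rows 1 and 2 agree on C4; apply C4→C1 and equate their C1 entries.
Rows 1 and 3 agree on C3; apply C3→C4, C5 and equate their C4, C5 entries.
Row 2 is now all distinguished symbols — the join is lossless.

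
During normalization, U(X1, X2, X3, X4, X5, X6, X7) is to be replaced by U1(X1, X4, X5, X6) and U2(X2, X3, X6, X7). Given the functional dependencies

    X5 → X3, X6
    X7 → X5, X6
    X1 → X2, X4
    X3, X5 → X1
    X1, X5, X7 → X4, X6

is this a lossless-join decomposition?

Common attributes: U1 ∩ U2 = {X6}.
No dependency enlarges {X6}, so (X6)⁺ = {X6}.
The closure contains neither all of U1 = {X1, X4, X5, X6} nor all of U2 = {X2, X3, X6, X7}, so the common attributes are not a superkey of either fragment. The join is lossy.

No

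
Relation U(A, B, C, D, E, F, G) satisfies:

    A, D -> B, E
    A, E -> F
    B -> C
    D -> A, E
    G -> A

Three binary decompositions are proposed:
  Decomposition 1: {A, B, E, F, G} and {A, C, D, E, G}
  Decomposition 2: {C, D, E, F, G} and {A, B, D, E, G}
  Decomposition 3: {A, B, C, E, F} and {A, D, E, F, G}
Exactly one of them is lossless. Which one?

Decomposition 1: common = {A, E, G}, closure = {A, E, F, G} → lossy.
Decomposition 2: common = {D, E, G}, closure = {A, B, C, D, E, F, G} → lossless.
Decomposition 3: common = {A, E, F}, closure = {A, E, F} → lossy.

Decomposition 2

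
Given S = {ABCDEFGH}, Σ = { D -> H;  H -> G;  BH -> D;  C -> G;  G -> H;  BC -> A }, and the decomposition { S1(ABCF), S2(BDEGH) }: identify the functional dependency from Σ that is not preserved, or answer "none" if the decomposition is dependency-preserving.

Check C → G: no single fragment contains all of {CG}, and the restricted closure of {C} across the fragments never reaches {G}.
D → H is preserved.
H → G is preserved.
BH → D is preserved.
G → H is preserved.
BC → A is preserved.

C -> G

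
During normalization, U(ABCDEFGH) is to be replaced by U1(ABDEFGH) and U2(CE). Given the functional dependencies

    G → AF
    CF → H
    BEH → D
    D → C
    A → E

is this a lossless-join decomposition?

Common attributes: U1 ∩ U2 = {E}.
No dependency enlarges {E}, so (E)⁺ = {E}.
The closure contains neither all of U1 = {ABDEFGH} nor all of U2 = {CE}, so the common attributes are not a superkey of either fragment. The join is lossy.

No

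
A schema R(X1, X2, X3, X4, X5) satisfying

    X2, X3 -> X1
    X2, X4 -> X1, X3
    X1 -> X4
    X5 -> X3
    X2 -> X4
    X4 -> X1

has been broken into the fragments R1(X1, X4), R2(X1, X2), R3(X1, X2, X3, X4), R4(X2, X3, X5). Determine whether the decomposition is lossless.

Yes

Chase test. Columns are X1, X2, X3, X4, X5; row i has aⱼ where attribute j ∈ Ri, else bᵢⱼ.
Initial tableau (one row per fragment):
  row 1: a1 b12 b13 a4 b15
  row 2: a1 a2 b23 b24 b25
  row 3: a1 a2 a3 a4 b35
  row 4: b41 a2 a3 b44 a5
Rows 3 and 4 agree on X2, X3; apply X2, X3→X1 and equate their X1 entries.
Rows 1 and 2 agree on X1; apply X1→X4 and equate their X4 entries.
Rows 1 and 4 agree on X1; apply X1→X4 and equate their X4 entries.
Rows 2 and 3 agree on X2, X4; apply X2, X4→X1, X3 and equate their X1, X3 entries.
Row 4 is now all distinguished symbols — the join is lossless.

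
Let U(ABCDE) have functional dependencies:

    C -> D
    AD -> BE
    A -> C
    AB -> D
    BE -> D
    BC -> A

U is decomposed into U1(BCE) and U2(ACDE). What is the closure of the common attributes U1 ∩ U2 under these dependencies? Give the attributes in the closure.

CDE

U1 ∩ U2 = {CE}.
C → D applies, adding D
Closure: {CDE}.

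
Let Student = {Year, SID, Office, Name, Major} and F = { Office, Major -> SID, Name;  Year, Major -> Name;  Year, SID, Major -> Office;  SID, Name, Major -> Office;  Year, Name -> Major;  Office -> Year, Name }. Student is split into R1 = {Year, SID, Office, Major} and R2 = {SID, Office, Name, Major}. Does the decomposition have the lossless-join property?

Yes

Common attributes: R1 ∩ R2 = {SID, Office, Major}.
Closure of {SID, Office, Major}: Office, Major → SID, Name applies, adding Name; Office → Year, Name applies, adding Year. So (SID, Office, Major)⁺ = {Year, SID, Office, Name, Major}.
This closure contains every attribute of R1, so R1 ∩ R2 → R1. The join is lossless.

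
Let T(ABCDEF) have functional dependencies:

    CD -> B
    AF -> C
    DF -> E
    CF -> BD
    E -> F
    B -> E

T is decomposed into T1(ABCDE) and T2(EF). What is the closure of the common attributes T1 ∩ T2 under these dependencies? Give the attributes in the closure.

EF

T1 ∩ T2 = {E}.
E → F applies, adding F
Closure: {EF}.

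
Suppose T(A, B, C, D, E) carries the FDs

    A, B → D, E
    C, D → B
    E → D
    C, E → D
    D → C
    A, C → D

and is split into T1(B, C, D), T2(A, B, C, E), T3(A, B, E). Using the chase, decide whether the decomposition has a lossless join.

No

Chase test. Columns are A, B, C, D, E; row i has aⱼ where attribute j ∈ Ti, else bᵢⱼ.
Initial tableau (one row per fragment):
  row 1: b11 a2 a3 a4 b15
  row 2: a1 a2 a3 b24 a5
  row 3: a1 a2 b33 b34 a5
Rows 2 and 3 agree on A, B; apply A, B→D, E and equate their D, E entries.
Rows 2 and 3 agree on D; apply D→C and equate their C entries.
No row becomes fully distinguished — the join is lossy.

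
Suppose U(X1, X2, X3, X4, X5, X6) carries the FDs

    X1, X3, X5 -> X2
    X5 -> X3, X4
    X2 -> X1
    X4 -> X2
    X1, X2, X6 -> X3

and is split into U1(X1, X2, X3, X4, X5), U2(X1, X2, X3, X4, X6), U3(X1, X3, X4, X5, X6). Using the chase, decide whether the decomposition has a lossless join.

Chase test. Columns are X1, X2, X3, X4, X5, X6; row i has aⱼ where attribute j ∈ Ui, else bᵢⱼ.
Initial tableau (one row per fragment):
  row 1: a1 a2 a3 a4 a5 b16
  row 2: a1 a2 a3 a4 b25 a6
  row 3: a1 b32 a3 a4 a5 a6
Rows 1 and 3 agree on X1, X3, X5; apply X1, X3, X5→X2 and equate their X2 entries.
Row 3 is now all distinguished symbols — the join is lossless.

Yes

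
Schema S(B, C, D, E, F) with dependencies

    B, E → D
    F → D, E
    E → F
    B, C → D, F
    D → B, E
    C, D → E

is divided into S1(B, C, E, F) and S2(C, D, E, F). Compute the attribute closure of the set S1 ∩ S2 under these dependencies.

S1 ∩ S2 = {C, E, F}.
F → D, E applies, adding D
D → B, E applies, adding B
Closure: {B, C, D, E, F}.

B, C, D, E, F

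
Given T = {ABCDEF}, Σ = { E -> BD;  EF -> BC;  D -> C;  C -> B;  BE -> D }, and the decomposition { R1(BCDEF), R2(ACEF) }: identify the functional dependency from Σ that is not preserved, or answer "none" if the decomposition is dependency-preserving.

none

E → BD lies within R1.
EF → BC lies within R1.
D → C lies within R1.
C → B lies within R1.
BE → D lies within R1.
Every dependency is enforceable on the fragments, so the decomposition is dependency-preserving.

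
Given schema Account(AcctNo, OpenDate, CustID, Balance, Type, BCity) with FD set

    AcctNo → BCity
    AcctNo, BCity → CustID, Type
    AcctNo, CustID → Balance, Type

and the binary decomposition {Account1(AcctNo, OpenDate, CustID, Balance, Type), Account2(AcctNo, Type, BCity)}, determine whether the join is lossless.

Yes

Common attributes: Account1 ∩ Account2 = {AcctNo, Type}.
Closure of {AcctNo, Type}: AcctNo → BCity applies, adding BCity; AcctNo, BCity → CustID, Type applies, adding CustID; AcctNo, CustID → Balance, Type applies, adding Balance. So (AcctNo, Type)⁺ = {AcctNo, CustID, Balance, Type, BCity}.
This closure contains every attribute of Account2, so Account1 ∩ Account2 → Account2. The join is lossless.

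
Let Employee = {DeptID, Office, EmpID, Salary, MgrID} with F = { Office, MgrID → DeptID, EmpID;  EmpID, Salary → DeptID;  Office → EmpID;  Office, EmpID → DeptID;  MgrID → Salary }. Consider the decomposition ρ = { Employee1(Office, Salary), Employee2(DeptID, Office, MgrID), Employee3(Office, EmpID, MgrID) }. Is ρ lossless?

Chase test. Columns are DeptID, Office, EmpID, Salary, MgrID; row i has aⱼ where attribute j ∈ Employeei, else bᵢⱼ.
Initial tableau (one row per fragment):
  row 1: b11 a2 b13 a4 b15
  row 2: a1 a2 b23 b24 a5
  row 3: b31 a2 a3 b34 a5
Rows 2 and 3 agree on Office, MgrID; apply Office, MgrID→DeptID, EmpID and equate their DeptID, EmpID entries.
Rows 1 and 2 agree on Office; apply Office→EmpID and equate their EmpID entries.
Rows 1 and 2 agree on Office, EmpID; apply Office, EmpID→DeptID and equate their DeptID entries.
Rows 2 and 3 agree on MgrID; apply MgrID→Salary and equate their Salary entries.
No row becomes fully distinguished — the join is lossy.

No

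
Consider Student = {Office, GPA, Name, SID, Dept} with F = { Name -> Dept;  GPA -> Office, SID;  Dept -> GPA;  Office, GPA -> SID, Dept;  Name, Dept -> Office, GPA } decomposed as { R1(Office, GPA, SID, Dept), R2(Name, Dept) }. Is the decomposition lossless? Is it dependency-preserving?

Lossless test: (Dept)⁺ = {Office, GPA, SID, Dept}, which contains all of one fragment — lossless.
Dependency preservation: Name, Dept → Office, GPA is not contained in any single fragment, but the restricted closure of its left-hand side across the fragments still reaches the right-hand side; the remaining FDs each lie inside some fragment. All dependencies are preserved.

lossless and dependency-preserving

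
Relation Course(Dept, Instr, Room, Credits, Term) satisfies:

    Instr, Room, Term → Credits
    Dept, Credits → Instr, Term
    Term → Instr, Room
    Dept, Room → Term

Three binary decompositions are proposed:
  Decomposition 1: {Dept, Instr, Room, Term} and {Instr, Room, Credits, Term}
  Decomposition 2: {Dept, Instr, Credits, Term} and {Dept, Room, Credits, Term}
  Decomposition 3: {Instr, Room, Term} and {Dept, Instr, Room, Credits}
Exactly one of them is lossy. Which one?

Decomposition 1: common = {Instr, Room, Term}, closure = {Instr, Room, Credits, Term} → lossless.
Decomposition 2: common = {Dept, Credits, Term}, closure = {Dept, Instr, Room, Credits, Term} → lossless.
Decomposition 3: common = {Instr, Room}, closure = {Instr, Room} → lossy.

Decomposition 3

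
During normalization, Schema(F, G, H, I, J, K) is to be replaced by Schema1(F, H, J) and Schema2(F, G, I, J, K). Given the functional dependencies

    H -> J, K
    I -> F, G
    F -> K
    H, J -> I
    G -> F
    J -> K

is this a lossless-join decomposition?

Common attributes: Schema1 ∩ Schema2 = {F, J}.
Closure of {F, J}: F → K applies, adding K. So (F, J)⁺ = {F, J, K}.
The closure contains neither all of Schema1 = {F, H, J} nor all of Schema2 = {F, G, I, J, K}, so the common attributes are not a superkey of either fragment. The join is lossy.

No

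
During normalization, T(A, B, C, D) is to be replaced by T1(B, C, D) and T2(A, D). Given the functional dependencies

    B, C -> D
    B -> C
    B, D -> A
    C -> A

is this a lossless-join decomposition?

Common attributes: T1 ∩ T2 = {D}.
No dependency enlarges {D}, so (D)⁺ = {D}.
The closure contains neither all of T1 = {B, C, D} nor all of T2 = {A, D}, so the common attributes are not a superkey of either fragment. The join is lossy.

No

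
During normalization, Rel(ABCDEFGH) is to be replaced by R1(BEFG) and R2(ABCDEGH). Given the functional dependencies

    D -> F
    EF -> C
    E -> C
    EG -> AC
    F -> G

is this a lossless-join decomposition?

No

Common attributes: R1 ∩ R2 = {BEG}.
Closure of {BEG}: E → C applies, adding C; EG → AC applies, adding A. So (BEG)⁺ = {ABCEG}.
The closure contains neither all of R1 = {BEFG} nor all of R2 = {ABCDEGH}, so the common attributes are not a superkey of either fragment. The join is lossy.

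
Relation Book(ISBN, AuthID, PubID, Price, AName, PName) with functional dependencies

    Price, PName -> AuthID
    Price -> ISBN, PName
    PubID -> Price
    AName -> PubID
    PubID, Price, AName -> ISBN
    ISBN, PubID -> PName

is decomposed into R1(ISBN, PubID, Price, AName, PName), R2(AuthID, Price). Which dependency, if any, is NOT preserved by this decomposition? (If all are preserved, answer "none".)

Price, PName → AuthID: restricted closure across fragments reaches AuthID.
Price → ISBN, PName lies within R1.
PubID → Price lies within R1.
AName → PubID lies within R1.
PubID, Price, AName → ISBN lies within R1.
ISBN, PubID → PName lies within R1.
Every dependency is enforceable on the fragments, so the decomposition is dependency-preserving.

none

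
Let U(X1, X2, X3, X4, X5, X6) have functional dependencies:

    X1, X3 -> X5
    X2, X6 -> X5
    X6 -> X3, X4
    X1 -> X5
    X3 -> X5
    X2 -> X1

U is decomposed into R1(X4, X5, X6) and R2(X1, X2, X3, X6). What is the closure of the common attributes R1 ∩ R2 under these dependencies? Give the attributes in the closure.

R1 ∩ R2 = {X6}.
X6 → X3, X4 applies, adding X3, X4
X3 → X5 applies, adding X5
Closure: {X3, X4, X5, X6}.

X3, X4, X5, X6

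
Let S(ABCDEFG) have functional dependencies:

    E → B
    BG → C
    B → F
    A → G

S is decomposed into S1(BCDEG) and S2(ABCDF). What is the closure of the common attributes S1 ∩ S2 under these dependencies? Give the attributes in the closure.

BCDF

S1 ∩ S2 = {BCD}.
B → F applies, adding F
Closure: {BCDF}.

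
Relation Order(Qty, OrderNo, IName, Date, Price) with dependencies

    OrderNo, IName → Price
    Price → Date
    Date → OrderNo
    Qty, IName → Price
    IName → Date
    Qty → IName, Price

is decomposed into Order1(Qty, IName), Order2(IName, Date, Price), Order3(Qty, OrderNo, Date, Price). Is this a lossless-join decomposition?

Chase test. Columns are Qty, OrderNo, IName, Date, Price; row i has aⱼ where attribute j ∈ Orderi, else bᵢⱼ.
Initial tableau (one row per fragment):
  row 1: a1 b12 a3 b14 b15
  row 2: b21 b22 a3 a4 a5
  row 3: a1 a2 b33 a4 a5
Rows 2 and 3 agree on Date; apply Date→OrderNo and equate their OrderNo entries.
Rows 1 and 2 agree on IName; apply IName→Date and equate their Date entries.
Rows 1 and 3 agree on Qty; apply Qty→IName, Price and equate their IName, Price entries.
Rows 1 and 2 agree on Date; apply Date→OrderNo and equate their OrderNo entries.
Row 1 is now all distinguished symbols — the join is lossless.

Yes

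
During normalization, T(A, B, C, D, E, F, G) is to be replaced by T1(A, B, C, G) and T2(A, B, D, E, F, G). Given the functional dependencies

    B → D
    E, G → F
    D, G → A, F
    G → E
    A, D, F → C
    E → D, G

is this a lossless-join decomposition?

Common attributes: T1 ∩ T2 = {A, B, G}.
Closure of {A, B, G}: B → D applies, adding D; D, G → A, F applies, adding F; G → E applies, adding E; A, D, F → C applies, adding C. So (A, B, G)⁺ = {A, B, C, D, E, F, G}.
This closure contains every attribute of T1, so T1 ∩ T2 → T1. The join is lossless.

Yes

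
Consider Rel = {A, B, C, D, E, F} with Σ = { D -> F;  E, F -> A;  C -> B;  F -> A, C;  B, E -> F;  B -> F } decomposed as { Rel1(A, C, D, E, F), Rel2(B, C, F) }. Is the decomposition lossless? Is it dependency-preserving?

Lossless test: (C, F)⁺ = {A, B, C, F}, which contains all of one fragment — lossless.
Dependency preservation: B, E → F is not contained in any single fragment, but the restricted closure of its left-hand side across the fragments still reaches the right-hand side; the remaining FDs each lie inside some fragment. All dependencies are preserved.

lossless and dependency-preserving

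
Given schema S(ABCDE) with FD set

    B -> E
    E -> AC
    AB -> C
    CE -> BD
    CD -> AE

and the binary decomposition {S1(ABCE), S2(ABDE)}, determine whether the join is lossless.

Common attributes: S1 ∩ S2 = {ABE}.
Closure of {ABE}: E → AC applies, adding C; CE → BD applies, adding D. So (ABE)⁺ = {ABCDE}.
This closure contains every attribute of S1, so S1 ∩ S2 → S1. The join is lossless.

Yes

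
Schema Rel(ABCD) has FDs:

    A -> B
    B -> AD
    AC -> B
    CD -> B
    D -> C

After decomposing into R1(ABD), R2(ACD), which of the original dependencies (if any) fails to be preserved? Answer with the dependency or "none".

A → B lies within R1.
B → AD lies within R1.
AC → B: restricted closure across fragments reaches B.
CD → B: restricted closure across fragments reaches B.
D → C lies within R2.
Every dependency is enforceable on the fragments, so the decomposition is dependency-preserving.

none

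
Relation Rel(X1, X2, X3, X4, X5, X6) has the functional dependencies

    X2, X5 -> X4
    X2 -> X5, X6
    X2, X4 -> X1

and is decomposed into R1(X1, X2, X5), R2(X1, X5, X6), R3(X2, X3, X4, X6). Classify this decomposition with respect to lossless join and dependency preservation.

lossless and dependency-preserving

Lossless test (chase): Rows 1 and 3 agree on X2; apply X2→X5, X6 and equate their X5, X6 entries. Rows 1 and 3 agree on X2, X5; apply X2, X5→X4 and equate their X4 entries. Rows 1 and 3 agree on X2, X4; apply X2, X4→X1 and equate their X1 entries. Row 3 is now all distinguished symbols — the join is lossless.
Dependency preservation: X2, X5 → X4; X2 → X5, X6; X2, X4 → X1 are not contained in any single fragment, but the restricted closure of each left-hand side across the fragments still reaches the right-hand side; the remaining FDs each lie inside some fragment. All dependencies are preserved.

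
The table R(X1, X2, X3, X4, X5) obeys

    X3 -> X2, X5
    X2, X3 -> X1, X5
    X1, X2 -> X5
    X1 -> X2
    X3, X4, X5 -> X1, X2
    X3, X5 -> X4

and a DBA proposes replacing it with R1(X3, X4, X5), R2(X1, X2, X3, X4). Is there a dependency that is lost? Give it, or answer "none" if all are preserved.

Check X1, X2 → X5: no single fragment contains all of {X1, X2, X5}, and the restricted closure of {X1, X2} across the fragments never reaches {X5}.
X3 → X2, X5 is preserved.
X2, X3 → X1, X5 is preserved.
X1 → X2 is preserved.
X3, X4, X5 → X1, X2 is preserved.
X3, X5 → X4 is preserved.

X1, X2 -> X5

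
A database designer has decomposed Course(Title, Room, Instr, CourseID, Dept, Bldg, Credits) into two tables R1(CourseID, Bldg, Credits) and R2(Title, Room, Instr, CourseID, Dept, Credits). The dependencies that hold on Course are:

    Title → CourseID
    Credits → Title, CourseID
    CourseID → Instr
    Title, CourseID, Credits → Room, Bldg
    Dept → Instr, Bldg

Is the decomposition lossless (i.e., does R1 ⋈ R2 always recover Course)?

Yes

Common attributes: R1 ∩ R2 = {CourseID, Credits}.
Closure of {CourseID, Credits}: Credits → Title, CourseID applies, adding Title; CourseID → Instr applies, adding Instr; Title, CourseID, Credits → Room, Bldg applies, adding Room, Bldg. So (CourseID, Credits)⁺ = {Title, Room, Instr, CourseID, Bldg, Credits}.
This closure contains every attribute of R1, so R1 ∩ R2 → R1. The join is lossless.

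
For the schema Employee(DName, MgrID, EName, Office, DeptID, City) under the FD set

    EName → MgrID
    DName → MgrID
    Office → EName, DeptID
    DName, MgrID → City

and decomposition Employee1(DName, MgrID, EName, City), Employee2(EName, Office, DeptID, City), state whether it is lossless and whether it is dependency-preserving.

Lossless test: (EName, City)⁺ = {MgrID, EName, City}, which is a superkey of neither fragment — lossy.
Dependency preservation: every FD's attributes lie within a single fragment, so each can be enforced locally — preserved.

lossy but dependency-preserving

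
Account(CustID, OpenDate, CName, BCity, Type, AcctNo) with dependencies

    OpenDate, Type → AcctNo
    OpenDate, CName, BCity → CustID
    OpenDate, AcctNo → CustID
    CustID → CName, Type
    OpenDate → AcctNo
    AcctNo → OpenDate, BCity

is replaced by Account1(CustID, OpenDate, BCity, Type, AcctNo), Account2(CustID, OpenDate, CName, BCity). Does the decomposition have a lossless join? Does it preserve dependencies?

lossless and dependency-preserving

Lossless test: (CustID, OpenDate, BCity)⁺ = {CustID, OpenDate, CName, BCity, Type, AcctNo}, which contains all of one fragment — lossless.
Dependency preservation: CustID → CName, Type is not contained in any single fragment, but the restricted closure of its left-hand side across the fragments still reaches the right-hand side; the remaining FDs each lie inside some fragment. All dependencies are preserved.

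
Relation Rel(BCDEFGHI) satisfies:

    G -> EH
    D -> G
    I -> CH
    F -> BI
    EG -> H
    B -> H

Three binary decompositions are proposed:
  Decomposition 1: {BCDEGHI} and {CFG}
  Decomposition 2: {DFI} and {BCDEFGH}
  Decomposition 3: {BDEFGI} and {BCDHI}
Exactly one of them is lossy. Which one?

Decomposition 1

Decomposition 1: common = {CG}, closure = {CEGH} → lossy.
Decomposition 2: common = {DF}, closure = {BCDEFGHI} → lossless.
Decomposition 3: common = {BDI}, closure = {BCDEGHI} → lossless.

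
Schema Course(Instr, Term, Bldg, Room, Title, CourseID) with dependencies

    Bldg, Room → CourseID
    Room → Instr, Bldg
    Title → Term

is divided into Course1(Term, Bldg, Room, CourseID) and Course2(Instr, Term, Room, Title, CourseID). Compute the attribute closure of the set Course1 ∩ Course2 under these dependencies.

Course1 ∩ Course2 = {Term, Room, CourseID}.
Room → Instr, Bldg applies, adding Instr, Bldg
Closure: {Instr, Term, Bldg, Room, CourseID}.

Instr, Term, Bldg, Room, CourseID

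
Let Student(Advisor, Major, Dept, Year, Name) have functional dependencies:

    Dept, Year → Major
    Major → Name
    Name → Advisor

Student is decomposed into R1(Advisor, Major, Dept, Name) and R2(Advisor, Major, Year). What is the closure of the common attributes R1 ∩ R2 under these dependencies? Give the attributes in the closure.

R1 ∩ R2 = {Advisor, Major}.
Major → Name applies, adding Name
Closure: {Advisor, Major, Name}.

Advisor, Major, Name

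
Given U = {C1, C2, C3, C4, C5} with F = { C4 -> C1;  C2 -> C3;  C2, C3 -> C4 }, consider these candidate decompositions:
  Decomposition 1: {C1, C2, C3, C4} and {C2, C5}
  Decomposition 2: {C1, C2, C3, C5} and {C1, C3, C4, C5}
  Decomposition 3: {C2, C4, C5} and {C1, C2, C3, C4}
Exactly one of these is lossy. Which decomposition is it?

Decomposition 2

Decomposition 1: common = {C2}, closure = {C1, C2, C3, C4} → lossless.
Decomposition 2: common = {C1, C3, C5}, closure = {C1, C3, C5} → lossy.
Decomposition 3: common = {C2, C4}, closure = {C1, C2, C3, C4} → lossless.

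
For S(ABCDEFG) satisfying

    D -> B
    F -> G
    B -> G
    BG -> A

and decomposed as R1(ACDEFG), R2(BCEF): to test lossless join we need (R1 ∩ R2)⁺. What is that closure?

CEFG

R1 ∩ R2 = {CEF}.
F → G applies, adding G
Closure: {CEFG}.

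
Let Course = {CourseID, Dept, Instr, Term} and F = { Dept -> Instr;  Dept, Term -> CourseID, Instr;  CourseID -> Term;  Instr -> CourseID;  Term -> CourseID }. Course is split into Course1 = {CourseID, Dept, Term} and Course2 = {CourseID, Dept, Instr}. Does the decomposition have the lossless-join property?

Common attributes: Course1 ∩ Course2 = {CourseID, Dept}.
Closure of {CourseID, Dept}: Dept → Instr applies, adding Instr; CourseID → Term applies, adding Term. So (CourseID, Dept)⁺ = {CourseID, Dept, Instr, Term}.
This closure contains every attribute of Course1, so Course1 ∩ Course2 → Course1. The join is lossless.

Yes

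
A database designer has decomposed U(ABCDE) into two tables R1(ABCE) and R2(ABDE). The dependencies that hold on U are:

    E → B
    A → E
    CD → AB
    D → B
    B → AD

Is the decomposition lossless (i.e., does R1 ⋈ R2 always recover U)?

Common attributes: R1 ∩ R2 = {ABE}.
Closure of {ABE}: B → AD applies, adding D. So (ABE)⁺ = {ABDE}.
This closure contains every attribute of R2, so R1 ∩ R2 → R2. The join is lossless.

Yes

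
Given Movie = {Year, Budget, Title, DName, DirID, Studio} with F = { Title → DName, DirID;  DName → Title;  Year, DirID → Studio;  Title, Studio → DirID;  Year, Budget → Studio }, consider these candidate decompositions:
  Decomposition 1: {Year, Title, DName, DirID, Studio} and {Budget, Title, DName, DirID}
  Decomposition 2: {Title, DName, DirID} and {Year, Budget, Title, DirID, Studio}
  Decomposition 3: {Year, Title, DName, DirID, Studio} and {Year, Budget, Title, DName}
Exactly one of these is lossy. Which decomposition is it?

Decomposition 1: common = {Title, DName, DirID}, closure = {Title, DName, DirID} → lossy.
Decomposition 2: common = {Title, DirID}, closure = {Title, DName, DirID} → lossless.
Decomposition 3: common = {Year, Title, DName}, closure = {Year, Title, DName, DirID, Studio} → lossless.

Decomposition 1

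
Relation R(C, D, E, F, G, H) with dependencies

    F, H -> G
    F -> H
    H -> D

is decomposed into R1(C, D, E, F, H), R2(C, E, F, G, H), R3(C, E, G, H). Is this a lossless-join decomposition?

Chase test. Columns are C, D, E, F, G, H; row i has aⱼ where attribute j ∈ Ri, else bᵢⱼ.
Initial tableau (one row per fragment):
  row 1: a1 a2 a3 a4 b15 a6
  row 2: a1 b22 a3 a4 a5 a6
  row 3: a1 b32 a3 b34 a5 a6
Rows 1 and 2 agree on F, H; apply F, H→G and equate their G entries.
Rows 1 and 2 agree on H; apply H→D and equate their D entries.
Rows 1 and 3 agree on H; apply H→D and equate their D entries.
Row 1 is now all distinguished symbols — the join is lossless.

Yes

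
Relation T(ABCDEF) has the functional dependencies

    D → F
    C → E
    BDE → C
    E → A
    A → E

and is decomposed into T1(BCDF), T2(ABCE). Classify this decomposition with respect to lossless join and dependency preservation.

lossless but not dependency-preserving

Lossless test: (BC)⁺ = {ABCE}, which contains all of one fragment — lossless.
Dependency preservation: the restricted closure of {BDE} across the fragments never reaches {C}, so BDE → C cannot be enforced without a join — not preserved.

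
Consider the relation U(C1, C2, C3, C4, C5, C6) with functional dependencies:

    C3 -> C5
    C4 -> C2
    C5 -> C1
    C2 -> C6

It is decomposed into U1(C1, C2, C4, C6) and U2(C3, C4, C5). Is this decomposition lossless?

Common attributes: U1 ∩ U2 = {C4}.
Closure of {C4}: C4 → C2 applies, adding C2; C2 → C6 applies, adding C6. So (C4)⁺ = {C2, C4, C6}.
The closure contains neither all of U1 = {C1, C2, C4, C6} nor all of U2 = {C3, C4, C5}, so the common attributes are not a superkey of either fragment. The join is lossy.

No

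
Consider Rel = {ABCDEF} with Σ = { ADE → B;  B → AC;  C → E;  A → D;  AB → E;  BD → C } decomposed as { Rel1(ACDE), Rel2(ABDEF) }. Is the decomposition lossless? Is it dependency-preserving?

lossless and dependency-preserving

Lossless test: (ADE)⁺ = {ABCDE}, which contains all of one fragment — lossless.
Dependency preservation: B → AC; BD → C are not contained in any single fragment, but the restricted closure of each left-hand side across the fragments still reaches the right-hand side; the remaining FDs each lie inside some fragment. All dependencies are preserved.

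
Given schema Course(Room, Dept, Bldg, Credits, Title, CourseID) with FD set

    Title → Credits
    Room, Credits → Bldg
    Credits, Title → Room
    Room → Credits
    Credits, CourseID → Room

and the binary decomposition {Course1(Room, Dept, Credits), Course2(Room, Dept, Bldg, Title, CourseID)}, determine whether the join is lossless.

Common attributes: Course1 ∩ Course2 = {Room, Dept}.
Closure of {Room, Dept}: Room → Credits applies, adding Credits; Room, Credits → Bldg applies, adding Bldg. So (Room, Dept)⁺ = {Room, Dept, Bldg, Credits}.
This closure contains every attribute of Course1, so Course1 ∩ Course2 → Course1. The join is lossless.

Yes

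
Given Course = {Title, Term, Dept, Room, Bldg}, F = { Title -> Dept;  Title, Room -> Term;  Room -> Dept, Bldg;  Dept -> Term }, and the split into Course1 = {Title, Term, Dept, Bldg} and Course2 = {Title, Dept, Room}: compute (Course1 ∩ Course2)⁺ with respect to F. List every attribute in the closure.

Title, Term, Dept

Course1 ∩ Course2 = {Title, Dept}.
Dept → Term applies, adding Term
Closure: {Title, Term, Dept}.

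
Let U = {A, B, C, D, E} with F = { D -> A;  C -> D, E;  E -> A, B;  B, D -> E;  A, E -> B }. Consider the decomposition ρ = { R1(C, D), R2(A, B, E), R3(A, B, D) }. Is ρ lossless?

No

Chase test. Columns are A, B, C, D, E; row i has aⱼ where attribute j ∈ Ri, else bᵢⱼ.
Initial tableau (one row per fragment):
  row 1: b11 b12 a3 a4 b15
  row 2: a1 a2 b23 b24 a5
  row 3: a1 a2 b33 a4 b35
Rows 1 and 3 agree on D; apply D→A and equate their A entries.
No row becomes fully distinguished — the join is lossy.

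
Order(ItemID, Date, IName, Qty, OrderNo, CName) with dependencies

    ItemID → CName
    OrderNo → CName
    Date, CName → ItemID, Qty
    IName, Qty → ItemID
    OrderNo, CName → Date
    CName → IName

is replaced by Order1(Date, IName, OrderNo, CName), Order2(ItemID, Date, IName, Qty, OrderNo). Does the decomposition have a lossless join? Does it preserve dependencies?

lossless but not dependency-preserving

Lossless test: (Date, IName, OrderNo)⁺ = {ItemID, Date, IName, Qty, OrderNo, CName}, which contains all of one fragment — lossless.
Dependency preservation: the restricted closure of {ItemID} across the fragments never reaches {CName}, so ItemID → CName cannot be enforced without a join — not preserved.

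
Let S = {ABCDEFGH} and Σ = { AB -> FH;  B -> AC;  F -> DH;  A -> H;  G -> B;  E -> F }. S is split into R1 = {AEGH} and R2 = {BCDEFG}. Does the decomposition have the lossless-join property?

Yes

Common attributes: R1 ∩ R2 = {EG}.
Closure of {EG}: G → B applies, adding B; E → F applies, adding F; B → AC applies, adding AC; F → DH applies, adding DH. So (EG)⁺ = {ABCDEFGH}.
This closure contains every attribute of R1, so R1 ∩ R2 → R1. The join is lossless.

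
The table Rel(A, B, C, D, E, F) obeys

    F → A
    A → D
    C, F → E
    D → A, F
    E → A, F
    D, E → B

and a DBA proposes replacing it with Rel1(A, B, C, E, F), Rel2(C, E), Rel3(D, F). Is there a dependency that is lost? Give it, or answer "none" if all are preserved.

none

F → A lies within Rel1.
A → D: restricted closure across fragments reaches D.
C, F → E lies within Rel1.
D → A, F: restricted closure across fragments reaches A, F.
E → A, F lies within Rel1.
D, E → B: restricted closure across fragments reaches B.
Every dependency is enforceable on the fragments, so the decomposition is dependency-preserving.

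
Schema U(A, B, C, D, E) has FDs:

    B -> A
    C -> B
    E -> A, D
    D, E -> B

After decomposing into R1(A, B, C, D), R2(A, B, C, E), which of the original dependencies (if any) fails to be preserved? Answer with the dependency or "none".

E -> A, D

Check E → A, D: no single fragment contains all of {A, D, E}, and the restricted closure of {E} across the fragments never reaches {A, D}.
B → A is preserved.
C → B is preserved.
D, E → B is preserved.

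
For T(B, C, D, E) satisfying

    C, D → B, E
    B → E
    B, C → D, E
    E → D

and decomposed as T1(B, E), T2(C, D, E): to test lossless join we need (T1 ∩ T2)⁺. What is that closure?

T1 ∩ T2 = {E}.
E → D applies, adding D
Closure: {D, E}.

D, E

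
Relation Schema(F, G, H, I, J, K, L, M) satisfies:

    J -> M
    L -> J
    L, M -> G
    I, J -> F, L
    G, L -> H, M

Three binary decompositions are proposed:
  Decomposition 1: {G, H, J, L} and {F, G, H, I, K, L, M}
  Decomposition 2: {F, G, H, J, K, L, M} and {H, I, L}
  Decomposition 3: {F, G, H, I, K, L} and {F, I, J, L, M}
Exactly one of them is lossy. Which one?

Decomposition 1: common = {G, H, L}, closure = {G, H, J, L, M} → lossless.
Decomposition 2: common = {H, L}, closure = {G, H, J, L, M} → lossy.
Decomposition 3: common = {F, I, L}, closure = {F, G, H, I, J, L, M} → lossless.

Decomposition 2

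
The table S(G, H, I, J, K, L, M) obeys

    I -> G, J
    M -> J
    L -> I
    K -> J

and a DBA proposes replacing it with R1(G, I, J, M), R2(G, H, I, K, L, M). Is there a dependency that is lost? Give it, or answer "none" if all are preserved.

Check K → J: no single fragment contains all of {J, K}, and the restricted closure of {K} across the fragments never reaches {J}.
I → G, J is preserved.
M → J is preserved.
L → I is preserved.

K -> J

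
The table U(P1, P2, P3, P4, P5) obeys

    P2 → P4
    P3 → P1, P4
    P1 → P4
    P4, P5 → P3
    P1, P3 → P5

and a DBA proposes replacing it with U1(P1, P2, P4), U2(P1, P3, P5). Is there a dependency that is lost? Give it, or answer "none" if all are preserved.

Check P4, P5 → P3: no single fragment contains all of {P3, P4, P5}, and the restricted closure of {P4, P5} across the fragments never reaches {P3}.
P2 → P4 is preserved.
P3 → P1, P4 is preserved.
P1 → P4 is preserved.
P1, P3 → P5 is preserved.

P4, P5 → P3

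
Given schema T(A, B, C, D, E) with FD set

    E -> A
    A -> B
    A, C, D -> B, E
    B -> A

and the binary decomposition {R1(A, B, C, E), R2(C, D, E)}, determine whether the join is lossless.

Yes

Common attributes: R1 ∩ R2 = {C, E}.
Closure of {C, E}: E → A applies, adding A; A → B applies, adding B. So (C, E)⁺ = {A, B, C, E}.
This closure contains every attribute of R1, so R1 ∩ R2 → R1. The join is lossless.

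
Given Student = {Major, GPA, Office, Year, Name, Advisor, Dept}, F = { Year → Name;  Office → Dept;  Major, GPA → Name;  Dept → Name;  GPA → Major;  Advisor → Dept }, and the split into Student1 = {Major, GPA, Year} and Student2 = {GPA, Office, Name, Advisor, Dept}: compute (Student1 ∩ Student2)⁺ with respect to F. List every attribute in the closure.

Student1 ∩ Student2 = {GPA}.
GPA → Major applies, adding Major
Major, GPA → Name applies, adding Name
Closure: {Major, GPA, Name}.

Major, GPA, Name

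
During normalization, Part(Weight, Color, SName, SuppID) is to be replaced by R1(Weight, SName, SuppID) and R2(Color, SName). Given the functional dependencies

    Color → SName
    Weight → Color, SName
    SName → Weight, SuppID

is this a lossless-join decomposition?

Yes

Common attributes: R1 ∩ R2 = {SName}.
Closure of {SName}: SName → Weight, SuppID applies, adding Weight, SuppID; Weight → Color, SName applies, adding Color. So (SName)⁺ = {Weight, Color, SName, SuppID}.
This closure contains every attribute of R1, so R1 ∩ R2 → R1. The join is lossless.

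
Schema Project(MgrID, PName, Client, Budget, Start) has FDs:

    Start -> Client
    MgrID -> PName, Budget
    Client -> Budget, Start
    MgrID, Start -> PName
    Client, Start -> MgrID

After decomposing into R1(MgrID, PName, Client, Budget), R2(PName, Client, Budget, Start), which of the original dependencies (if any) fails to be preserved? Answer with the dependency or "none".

none

Start → Client lies within R2.
MgrID → PName, Budget lies within R1.
Client → Budget, Start lies within R2.
MgrID, Start → PName: restricted closure across fragments reaches PName.
Client, Start → MgrID: restricted closure across fragments reaches MgrID.
Every dependency is enforceable on the fragments, so the decomposition is dependency-preserving.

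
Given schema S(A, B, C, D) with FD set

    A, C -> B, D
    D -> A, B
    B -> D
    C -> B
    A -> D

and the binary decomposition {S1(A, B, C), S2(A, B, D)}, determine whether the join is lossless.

Yes

Common attributes: S1 ∩ S2 = {A, B}.
Closure of {A, B}: B → D applies, adding D. So (A, B)⁺ = {A, B, D}.
This closure contains every attribute of S2, so S1 ∩ S2 → S2. The join is lossless.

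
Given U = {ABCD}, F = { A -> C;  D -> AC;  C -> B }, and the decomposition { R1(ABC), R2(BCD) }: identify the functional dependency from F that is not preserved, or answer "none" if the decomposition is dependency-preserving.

D -> AC

Check D → AC: no single fragment contains all of {ACD}, and the restricted closure of {D} across the fragments never reaches {AC}.
A → C is preserved.
C → B is preserved.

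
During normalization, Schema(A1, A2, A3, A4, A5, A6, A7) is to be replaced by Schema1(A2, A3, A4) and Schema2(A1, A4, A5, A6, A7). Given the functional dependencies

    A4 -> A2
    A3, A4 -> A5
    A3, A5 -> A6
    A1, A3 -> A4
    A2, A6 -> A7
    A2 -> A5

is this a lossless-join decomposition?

Common attributes: Schema1 ∩ Schema2 = {A4}.
Closure of {A4}: A4 → A2 applies, adding A2; A2 → A5 applies, adding A5. So (A4)⁺ = {A2, A4, A5}.
The closure contains neither all of Schema1 = {A2, A3, A4} nor all of Schema2 = {A1, A4, A5, A6, A7}, so the common attributes are not a superkey of either fragment. The join is lossy.

No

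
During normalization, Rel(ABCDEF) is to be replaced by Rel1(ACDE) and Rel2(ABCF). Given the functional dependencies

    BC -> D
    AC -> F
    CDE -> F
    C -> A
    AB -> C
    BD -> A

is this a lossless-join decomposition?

Common attributes: Rel1 ∩ Rel2 = {AC}.
Closure of {AC}: AC → F applies, adding F. So (AC)⁺ = {ACF}.
The closure contains neither all of Rel1 = {ACDE} nor all of Rel2 = {ABCF}, so the common attributes are not a superkey of either fragment. The join is lossy.

No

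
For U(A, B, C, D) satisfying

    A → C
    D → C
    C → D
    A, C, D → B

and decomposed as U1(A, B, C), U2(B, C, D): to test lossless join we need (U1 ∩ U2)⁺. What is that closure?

B, C, D

U1 ∩ U2 = {B, C}.
C → D applies, adding D
Closure: {B, C, D}.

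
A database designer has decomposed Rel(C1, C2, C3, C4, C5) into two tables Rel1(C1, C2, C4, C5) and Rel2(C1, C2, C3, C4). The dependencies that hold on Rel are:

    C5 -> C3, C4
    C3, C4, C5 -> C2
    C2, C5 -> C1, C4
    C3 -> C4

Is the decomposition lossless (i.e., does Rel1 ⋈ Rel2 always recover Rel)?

Common attributes: Rel1 ∩ Rel2 = {C1, C2, C4}.
No dependency enlarges {C1, C2, C4}, so (C1, C2, C4)⁺ = {C1, C2, C4}.
The closure contains neither all of Rel1 = {C1, C2, C4, C5} nor all of Rel2 = {C1, C2, C3, C4}, so the common attributes are not a superkey of either fragment. The join is lossy.

No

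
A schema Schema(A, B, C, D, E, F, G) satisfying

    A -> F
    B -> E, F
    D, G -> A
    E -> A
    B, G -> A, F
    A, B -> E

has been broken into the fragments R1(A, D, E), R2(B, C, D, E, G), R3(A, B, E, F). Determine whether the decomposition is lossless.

Yes

Chase test. Columns are A, B, C, D, E, F, G; row i has aⱼ where attribute j ∈ Ri, else bᵢⱼ.
Initial tableau (one row per fragment):
  row 1: a1 b12 b13 a4 a5 b16 b17
  row 2: b21 a2 a3 a4 a5 b26 a7
  row 3: a1 a2 b33 b34 a5 a6 b37
Rows 1 and 3 agree on A; apply A→F and equate their F entries.
Rows 2 and 3 agree on B; apply B→E, F and equate their E, F entries.
Rows 1 and 2 agree on E; apply E→A and equate their A entries.
Row 2 is now all distinguished symbols — the join is lossless.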